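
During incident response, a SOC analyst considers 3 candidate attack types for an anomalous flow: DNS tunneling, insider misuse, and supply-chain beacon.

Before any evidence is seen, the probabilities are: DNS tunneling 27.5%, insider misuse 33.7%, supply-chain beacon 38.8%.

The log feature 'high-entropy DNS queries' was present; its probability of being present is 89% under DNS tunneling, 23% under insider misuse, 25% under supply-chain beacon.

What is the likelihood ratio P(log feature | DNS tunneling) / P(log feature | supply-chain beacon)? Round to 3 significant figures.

Likelihood of this log feature under each hypothesis:
  DNS tunneling: 0.89
  supply-chain beacon: 0.25
Bayes factor = 0.89 / 0.25 ≈ 3.56

3.56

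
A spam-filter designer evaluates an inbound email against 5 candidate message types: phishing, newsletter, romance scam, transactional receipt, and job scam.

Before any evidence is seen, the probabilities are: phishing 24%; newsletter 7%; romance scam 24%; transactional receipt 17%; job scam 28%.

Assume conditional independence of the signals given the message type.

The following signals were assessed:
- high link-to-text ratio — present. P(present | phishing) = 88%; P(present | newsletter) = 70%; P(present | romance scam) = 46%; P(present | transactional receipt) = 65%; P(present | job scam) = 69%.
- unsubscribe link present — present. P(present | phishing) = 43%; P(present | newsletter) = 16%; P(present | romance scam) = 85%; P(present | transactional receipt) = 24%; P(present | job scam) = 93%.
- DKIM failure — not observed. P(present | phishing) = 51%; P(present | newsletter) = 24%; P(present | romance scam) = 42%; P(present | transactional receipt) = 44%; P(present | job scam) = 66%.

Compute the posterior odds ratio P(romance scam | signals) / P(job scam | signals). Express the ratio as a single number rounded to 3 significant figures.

The normalizing constant cancels in an odds ratio, so compute prior × likelihood for the two hypotheses only (using 1 − P(present | H) for each absent signal):
  romance scam: 0.24 × 0.46 × 0.85 × (1 − 0.42) = 0.054427
  job scam: 0.28 × 0.69 × 0.93 × (1 − 0.66) = 0.06109
Odds(romance scam : job scam) = 0.054427 / 0.06109 ≈ 0.891.

0.891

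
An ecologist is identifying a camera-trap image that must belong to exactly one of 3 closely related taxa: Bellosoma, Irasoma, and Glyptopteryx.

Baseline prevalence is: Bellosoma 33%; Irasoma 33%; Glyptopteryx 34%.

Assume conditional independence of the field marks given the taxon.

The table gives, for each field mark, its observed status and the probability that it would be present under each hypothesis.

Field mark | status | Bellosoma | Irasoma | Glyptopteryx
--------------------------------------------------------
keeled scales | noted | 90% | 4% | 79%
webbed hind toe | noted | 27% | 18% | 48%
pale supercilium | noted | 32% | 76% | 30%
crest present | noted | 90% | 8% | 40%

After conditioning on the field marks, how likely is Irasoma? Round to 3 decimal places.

0.004

By Bayes' rule with conditional independence, the unnormalized weight for each hypothesis is prior × ∏ likelihoods:
  Bellosoma: 0.33 × 0.90 × 0.27 × 0.32 × 0.90 = 0.023095
  Irasoma: 0.33 × 0.04 × 0.18 × 0.76 × 0.08 = 0.00014446
  Glyptopteryx: 0.34 × 0.79 × 0.48 × 0.30 × 0.40 = 0.015471
Normalizing constant Z = 0.023095 + 0.00014446 + 0.015471 = 0.038711.
P(Irasoma | evidence) = 0.00014446 / 0.038711 ≈ 0.004.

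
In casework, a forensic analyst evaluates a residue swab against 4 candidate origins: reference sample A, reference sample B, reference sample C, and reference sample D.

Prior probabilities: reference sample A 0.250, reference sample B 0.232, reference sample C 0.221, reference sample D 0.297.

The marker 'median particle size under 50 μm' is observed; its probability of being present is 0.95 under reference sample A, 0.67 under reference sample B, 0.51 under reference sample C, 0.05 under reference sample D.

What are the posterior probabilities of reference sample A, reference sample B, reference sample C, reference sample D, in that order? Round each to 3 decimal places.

Multiply each prior by the likelihood of the marker:
  reference sample A: 0.250 × 0.95 = 0.2375
  reference sample B: 0.232 × 0.67 = 0.15544
  reference sample C: 0.221 × 0.51 = 0.11271
  reference sample D: 0.297 × 0.05 = 0.01485
Marginal likelihood of the evidence = 0.5205.
P(reference sample A | evidence) = 0.2375 / 0.5205 ≈ 0.456
P(reference sample B | evidence) = 0.15544 / 0.5205 ≈ 0.299
P(reference sample C | evidence) = 0.11271 / 0.5205 ≈ 0.217
P(reference sample D | evidence) = 0.01485 / 0.5205 ≈ 0.029

0.456, 0.299, 0.217, 0.029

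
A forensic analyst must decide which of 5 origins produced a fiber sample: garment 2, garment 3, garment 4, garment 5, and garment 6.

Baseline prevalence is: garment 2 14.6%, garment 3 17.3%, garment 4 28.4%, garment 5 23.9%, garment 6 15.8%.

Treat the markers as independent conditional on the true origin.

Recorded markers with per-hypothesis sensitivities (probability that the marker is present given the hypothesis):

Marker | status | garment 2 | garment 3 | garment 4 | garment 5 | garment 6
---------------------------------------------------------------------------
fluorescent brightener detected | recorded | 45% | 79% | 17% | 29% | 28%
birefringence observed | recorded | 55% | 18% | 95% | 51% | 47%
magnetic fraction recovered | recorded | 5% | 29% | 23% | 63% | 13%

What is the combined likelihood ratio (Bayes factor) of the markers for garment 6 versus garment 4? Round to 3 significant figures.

0.461

Joint likelihood of the marker pattern under each hypothesis:
  garment 6: 0.28 × 0.47 × 0.13 = 0.017108
  garment 4: 0.17 × 0.95 × 0.23 = 0.037145
Bayes factor = 0.017108 / 0.037145 ≈ 0.461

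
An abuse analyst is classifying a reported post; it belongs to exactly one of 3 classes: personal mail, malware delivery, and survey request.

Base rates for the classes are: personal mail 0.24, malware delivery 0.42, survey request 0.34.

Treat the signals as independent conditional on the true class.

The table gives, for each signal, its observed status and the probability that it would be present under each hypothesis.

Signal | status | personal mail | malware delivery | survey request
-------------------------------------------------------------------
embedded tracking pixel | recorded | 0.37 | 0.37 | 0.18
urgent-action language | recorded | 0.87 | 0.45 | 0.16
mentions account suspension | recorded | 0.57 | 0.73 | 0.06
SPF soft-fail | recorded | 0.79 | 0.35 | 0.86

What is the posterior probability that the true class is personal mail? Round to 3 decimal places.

Multiply each prior by the joint likelihood of the signal pattern:
  personal mail: 0.24 × 0.37 × 0.87 × 0.57 × 0.79 = 0.034788
  malware delivery: 0.42 × 0.37 × 0.45 × 0.73 × 0.35 = 0.017867
  survey request: 0.34 × 0.18 × 0.16 × 0.06 × 0.86 = 0.00050527
The unnormalized weights sum to 0.053161.
P(personal mail | evidence) = 0.034788 / 0.053161 ≈ 0.654.

0.654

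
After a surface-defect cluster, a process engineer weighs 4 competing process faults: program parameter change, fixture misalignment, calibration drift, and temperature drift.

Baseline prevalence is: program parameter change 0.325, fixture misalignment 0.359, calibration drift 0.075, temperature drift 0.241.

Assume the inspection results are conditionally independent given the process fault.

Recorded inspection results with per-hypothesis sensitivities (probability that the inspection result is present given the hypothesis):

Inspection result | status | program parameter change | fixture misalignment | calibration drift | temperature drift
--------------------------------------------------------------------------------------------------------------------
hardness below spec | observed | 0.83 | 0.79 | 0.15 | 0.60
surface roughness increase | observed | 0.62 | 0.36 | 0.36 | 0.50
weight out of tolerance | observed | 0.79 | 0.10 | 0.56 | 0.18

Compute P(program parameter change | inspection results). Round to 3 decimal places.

By Bayes' rule with conditional independence, the unnormalized weight for each hypothesis is prior × ∏ likelihoods:
  program parameter change: 0.325 × 0.83 × 0.62 × 0.79 = 0.13212
  fixture misalignment: 0.359 × 0.79 × 0.36 × 0.10 = 0.01021
  calibration drift: 0.075 × 0.15 × 0.36 × 0.56 = 0.002268
  temperature drift: 0.241 × 0.60 × 0.50 × 0.18 = 0.013014
The unnormalized weights sum to 0.15762.
P(program parameter change | evidence) = 0.13212 / 0.15762 ≈ 0.838.

0.838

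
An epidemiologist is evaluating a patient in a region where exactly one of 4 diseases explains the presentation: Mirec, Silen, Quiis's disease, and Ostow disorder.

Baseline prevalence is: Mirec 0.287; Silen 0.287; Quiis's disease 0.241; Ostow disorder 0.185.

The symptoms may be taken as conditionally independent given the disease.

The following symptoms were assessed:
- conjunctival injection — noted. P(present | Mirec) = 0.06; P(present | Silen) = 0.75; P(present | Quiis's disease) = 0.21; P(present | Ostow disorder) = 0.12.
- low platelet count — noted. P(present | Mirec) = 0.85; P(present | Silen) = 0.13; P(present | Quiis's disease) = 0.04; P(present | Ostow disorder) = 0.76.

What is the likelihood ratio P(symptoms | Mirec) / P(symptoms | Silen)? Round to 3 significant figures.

Take the product of per-symptom likelihoods under each hypothesis, then divide.
  Mirec: 0.06 × 0.85 = 0.051
  Silen: 0.75 × 0.13 = 0.0975
Bayes factor = 0.051 / 0.0975 ≈ 0.523

0.523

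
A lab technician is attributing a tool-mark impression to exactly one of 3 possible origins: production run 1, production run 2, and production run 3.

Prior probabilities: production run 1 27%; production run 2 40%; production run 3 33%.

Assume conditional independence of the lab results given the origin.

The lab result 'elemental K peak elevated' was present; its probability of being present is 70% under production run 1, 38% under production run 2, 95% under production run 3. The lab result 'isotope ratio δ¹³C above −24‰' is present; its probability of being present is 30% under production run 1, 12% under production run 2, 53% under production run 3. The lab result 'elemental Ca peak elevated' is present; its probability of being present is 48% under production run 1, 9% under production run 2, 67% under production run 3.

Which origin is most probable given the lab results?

By Bayes' rule with conditional independence, the unnormalized weight for each hypothesis is prior × ∏ likelihoods:
  production run 1: 0.27 × 0.70 × 0.30 × 0.48 = 0.027216
  production run 2: 0.40 × 0.38 × 0.12 × 0.09 = 0.0016416
  production run 3: 0.33 × 0.95 × 0.53 × 0.67 = 0.11132
Normalizing constant Z = 0.027216 + 0.0016416 + 0.11132 = 0.14018.
P(production run 1 | evidence) ≈ 0.027216 / 0.14018 ≈ 0.194
P(production run 2 | evidence) ≈ 0.0016416 / 0.14018 ≈ 0.012
P(production run 3 | evidence) ≈ 0.11132 / 0.14018 ≈ 0.794
The largest is 0.794, so production run 3 is most probable.

production run 3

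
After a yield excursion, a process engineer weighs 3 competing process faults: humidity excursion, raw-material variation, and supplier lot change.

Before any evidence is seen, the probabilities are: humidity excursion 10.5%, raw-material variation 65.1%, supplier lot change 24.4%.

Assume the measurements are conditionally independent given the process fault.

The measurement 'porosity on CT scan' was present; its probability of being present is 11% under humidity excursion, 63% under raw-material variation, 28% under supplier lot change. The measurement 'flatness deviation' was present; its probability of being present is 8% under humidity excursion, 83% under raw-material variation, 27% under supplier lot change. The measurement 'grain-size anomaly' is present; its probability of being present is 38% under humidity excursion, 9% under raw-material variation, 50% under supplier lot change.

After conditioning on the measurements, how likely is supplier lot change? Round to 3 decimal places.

For each hypothesis, the unnormalized posterior weight is prior × product of the measurement likelihoods:
  humidity excursion: 0.105 × 0.11 × 0.08 × 0.38 = 0.00035112
  raw-material variation: 0.651 × 0.63 × 0.83 × 0.09 = 0.030637
  supplier lot change: 0.244 × 0.28 × 0.27 × 0.50 = 0.0092232
The unnormalized weights sum to 0.040211.
P(supplier lot change | evidence) = 0.0092232 / 0.040211 ≈ 0.229.

0.229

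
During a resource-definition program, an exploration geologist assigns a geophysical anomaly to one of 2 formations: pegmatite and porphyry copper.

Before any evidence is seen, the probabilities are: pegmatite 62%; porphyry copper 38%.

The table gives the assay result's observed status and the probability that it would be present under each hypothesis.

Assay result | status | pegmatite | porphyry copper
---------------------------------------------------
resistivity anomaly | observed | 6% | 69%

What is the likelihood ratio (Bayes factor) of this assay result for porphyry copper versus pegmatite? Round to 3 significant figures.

11.5

Likelihood of this assay result under each hypothesis:
  porphyry copper: 0.69
  pegmatite: 0.06
Bayes factor = 0.69 / 0.06 ≈ 11.5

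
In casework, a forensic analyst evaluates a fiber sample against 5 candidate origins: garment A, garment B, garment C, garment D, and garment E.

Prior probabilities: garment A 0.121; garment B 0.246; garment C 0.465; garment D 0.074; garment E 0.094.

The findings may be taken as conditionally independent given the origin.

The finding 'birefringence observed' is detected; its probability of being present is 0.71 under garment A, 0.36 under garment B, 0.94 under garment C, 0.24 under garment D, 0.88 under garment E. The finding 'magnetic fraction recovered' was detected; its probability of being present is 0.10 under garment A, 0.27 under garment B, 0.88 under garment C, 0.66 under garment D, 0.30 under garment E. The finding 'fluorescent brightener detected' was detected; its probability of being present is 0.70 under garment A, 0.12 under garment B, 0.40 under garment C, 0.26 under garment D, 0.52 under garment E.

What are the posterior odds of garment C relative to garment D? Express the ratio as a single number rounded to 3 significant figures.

50.5

Posterior odds equal prior odds times the likelihood ratio; only the two competing hypotheses matter.
  garment C: 0.465 × 0.94 × 0.88 × 0.40 = 0.15386
  garment D: 0.074 × 0.24 × 0.66 × 0.26 = 0.0030476
Odds(garment C : garment D) = 0.15386 / 0.0030476 ≈ 50.5.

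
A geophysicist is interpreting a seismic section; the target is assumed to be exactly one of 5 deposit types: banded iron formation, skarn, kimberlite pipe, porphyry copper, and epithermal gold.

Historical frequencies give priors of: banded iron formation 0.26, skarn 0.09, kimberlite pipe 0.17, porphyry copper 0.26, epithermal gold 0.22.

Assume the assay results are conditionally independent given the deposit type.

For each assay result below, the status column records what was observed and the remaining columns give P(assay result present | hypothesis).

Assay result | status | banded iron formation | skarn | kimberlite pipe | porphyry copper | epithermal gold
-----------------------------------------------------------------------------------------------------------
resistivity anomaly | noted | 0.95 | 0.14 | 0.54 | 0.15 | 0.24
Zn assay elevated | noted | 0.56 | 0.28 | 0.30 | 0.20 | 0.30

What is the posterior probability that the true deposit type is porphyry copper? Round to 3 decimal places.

Multiply each prior by the joint likelihood of the assay result pattern:
  banded iron formation: 0.26 × 0.95 × 0.56 = 0.13832
  skarn: 0.09 × 0.14 × 0.28 = 0.003528
  kimberlite pipe: 0.17 × 0.54 × 0.30 = 0.02754
  porphyry copper: 0.26 × 0.15 × 0.20 = 0.0078
  epithermal gold: 0.22 × 0.24 × 0.30 = 0.01584
The unnormalized weights sum to 0.19303.
P(porphyry copper | evidence) = 0.0078 / 0.19303 ≈ 0.040.

0.040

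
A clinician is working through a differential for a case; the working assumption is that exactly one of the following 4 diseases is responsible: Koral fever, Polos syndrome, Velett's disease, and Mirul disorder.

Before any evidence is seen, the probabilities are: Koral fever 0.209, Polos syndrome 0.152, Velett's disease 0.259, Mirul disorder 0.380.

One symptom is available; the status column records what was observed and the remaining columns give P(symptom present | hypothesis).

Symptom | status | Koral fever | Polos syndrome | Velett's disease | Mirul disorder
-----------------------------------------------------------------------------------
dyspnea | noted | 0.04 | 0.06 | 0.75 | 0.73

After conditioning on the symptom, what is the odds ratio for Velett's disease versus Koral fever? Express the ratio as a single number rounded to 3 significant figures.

23.2

Unnormalized posterior weight (prior times the symptom likelihood) for each of the two hypotheses:
  Velett's disease: 0.259 × 0.75 = 0.19425
  Koral fever: 0.209 × 0.04 = 0.00836
Odds(Velett's disease : Koral fever) = 0.19425 / 0.00836 ≈ 23.2.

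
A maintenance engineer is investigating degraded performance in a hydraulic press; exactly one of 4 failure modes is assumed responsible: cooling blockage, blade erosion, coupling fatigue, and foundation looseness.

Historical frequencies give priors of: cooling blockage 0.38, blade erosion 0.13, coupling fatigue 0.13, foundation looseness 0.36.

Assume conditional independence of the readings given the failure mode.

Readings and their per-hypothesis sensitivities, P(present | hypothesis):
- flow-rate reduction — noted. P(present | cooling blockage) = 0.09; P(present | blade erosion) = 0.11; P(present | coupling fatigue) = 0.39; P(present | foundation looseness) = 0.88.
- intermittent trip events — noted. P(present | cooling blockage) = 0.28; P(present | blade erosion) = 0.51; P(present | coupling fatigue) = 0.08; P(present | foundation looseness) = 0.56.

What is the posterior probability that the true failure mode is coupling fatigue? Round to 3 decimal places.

Multiply each prior by the joint likelihood of the reading pattern:
  cooling blockage: 0.38 × 0.09 × 0.28 = 0.009576
  blade erosion: 0.13 × 0.11 × 0.51 = 0.007293
  coupling fatigue: 0.13 × 0.39 × 0.08 = 0.004056
  foundation looseness: 0.36 × 0.88 × 0.56 = 0.17741
The unnormalized weights sum to 0.19833.
P(coupling fatigue | evidence) = 0.004056 / 0.19833 ≈ 0.020.

0.020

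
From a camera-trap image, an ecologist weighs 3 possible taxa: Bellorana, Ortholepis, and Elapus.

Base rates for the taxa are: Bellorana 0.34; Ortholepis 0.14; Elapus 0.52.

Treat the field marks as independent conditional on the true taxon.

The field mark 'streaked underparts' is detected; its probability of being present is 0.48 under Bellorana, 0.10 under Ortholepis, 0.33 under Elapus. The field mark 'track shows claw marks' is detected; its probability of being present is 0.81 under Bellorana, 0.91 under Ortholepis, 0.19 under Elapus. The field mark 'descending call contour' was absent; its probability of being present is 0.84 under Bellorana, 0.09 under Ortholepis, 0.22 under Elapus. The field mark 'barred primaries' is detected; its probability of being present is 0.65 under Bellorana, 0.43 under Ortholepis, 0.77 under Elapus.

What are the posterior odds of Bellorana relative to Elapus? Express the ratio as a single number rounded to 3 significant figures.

0.702

The normalizing constant cancels in an odds ratio, so compute prior × likelihood for the two hypotheses only (using 1 − P(present | H) for each absent field mark):
  Bellorana: 0.34 × 0.48 × 0.81 × (1 − 0.84) × 0.65 = 0.013748
  Elapus: 0.52 × 0.33 × 0.19 × (1 − 0.22) × 0.77 = 0.019582
Odds(Bellorana : Elapus) = 0.013748 / 0.019582 ≈ 0.702.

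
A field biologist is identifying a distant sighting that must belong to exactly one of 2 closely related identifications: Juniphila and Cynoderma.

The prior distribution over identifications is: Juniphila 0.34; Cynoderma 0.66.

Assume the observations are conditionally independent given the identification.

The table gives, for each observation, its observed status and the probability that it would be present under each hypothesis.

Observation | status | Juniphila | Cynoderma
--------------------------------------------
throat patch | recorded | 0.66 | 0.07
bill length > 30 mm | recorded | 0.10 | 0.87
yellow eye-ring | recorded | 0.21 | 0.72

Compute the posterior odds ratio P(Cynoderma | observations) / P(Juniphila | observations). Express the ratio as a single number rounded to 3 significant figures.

Posterior odds equal prior odds times the likelihood ratio; only the two competing hypotheses matter.
  Cynoderma: 0.66 × 0.07 × 0.87 × 0.72 = 0.02894
  Juniphila: 0.34 × 0.66 × 0.10 × 0.21 = 0.0047124
Odds(Cynoderma : Juniphila) = 0.02894 / 0.0047124 ≈ 6.14.

6.14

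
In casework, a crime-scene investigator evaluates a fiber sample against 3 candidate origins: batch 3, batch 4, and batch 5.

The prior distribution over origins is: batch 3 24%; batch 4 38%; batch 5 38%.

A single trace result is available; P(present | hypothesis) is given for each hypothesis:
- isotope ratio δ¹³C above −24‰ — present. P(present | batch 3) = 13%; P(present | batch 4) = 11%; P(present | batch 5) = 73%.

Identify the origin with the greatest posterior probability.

batch 5

Multiply each prior by the likelihood of the trace result:
  batch 3: 0.24 × 0.13 = 0.0312
  batch 4: 0.38 × 0.11 = 0.0418
  batch 5: 0.38 × 0.73 = 0.2774
Marginal likelihood of the evidence = 0.3504.
P(batch 3 | evidence) ≈ 0.0312 / 0.3504 ≈ 0.089
P(batch 4 | evidence) ≈ 0.0418 / 0.3504 ≈ 0.119
P(batch 5 | evidence) ≈ 0.2774 / 0.3504 ≈ 0.792
The largest is 0.792, so batch 5 is most probable.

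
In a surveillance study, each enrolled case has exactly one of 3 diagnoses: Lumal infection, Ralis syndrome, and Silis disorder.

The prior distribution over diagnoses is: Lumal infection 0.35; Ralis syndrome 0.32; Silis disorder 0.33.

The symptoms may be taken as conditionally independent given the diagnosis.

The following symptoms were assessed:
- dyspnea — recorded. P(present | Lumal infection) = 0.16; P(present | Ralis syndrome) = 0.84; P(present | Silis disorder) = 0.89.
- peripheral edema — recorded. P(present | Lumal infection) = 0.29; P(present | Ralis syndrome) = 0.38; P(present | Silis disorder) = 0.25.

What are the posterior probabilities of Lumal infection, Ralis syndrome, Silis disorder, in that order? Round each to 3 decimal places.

Multiply each prior by the joint likelihood of the symptom pattern:
  Lumal infection: 0.35 × 0.16 × 0.29 = 0.01624
  Ralis syndrome: 0.32 × 0.84 × 0.38 = 0.10214
  Silis disorder: 0.33 × 0.89 × 0.25 = 0.073425
The unnormalized weights sum to 0.19181.
P(Lumal infection | evidence) = 0.01624 / 0.19181 ≈ 0.085
P(Ralis syndrome | evidence) = 0.10214 / 0.19181 ≈ 0.533
P(Silis disorder | evidence) = 0.073425 / 0.19181 ≈ 0.383

0.085, 0.533, 0.383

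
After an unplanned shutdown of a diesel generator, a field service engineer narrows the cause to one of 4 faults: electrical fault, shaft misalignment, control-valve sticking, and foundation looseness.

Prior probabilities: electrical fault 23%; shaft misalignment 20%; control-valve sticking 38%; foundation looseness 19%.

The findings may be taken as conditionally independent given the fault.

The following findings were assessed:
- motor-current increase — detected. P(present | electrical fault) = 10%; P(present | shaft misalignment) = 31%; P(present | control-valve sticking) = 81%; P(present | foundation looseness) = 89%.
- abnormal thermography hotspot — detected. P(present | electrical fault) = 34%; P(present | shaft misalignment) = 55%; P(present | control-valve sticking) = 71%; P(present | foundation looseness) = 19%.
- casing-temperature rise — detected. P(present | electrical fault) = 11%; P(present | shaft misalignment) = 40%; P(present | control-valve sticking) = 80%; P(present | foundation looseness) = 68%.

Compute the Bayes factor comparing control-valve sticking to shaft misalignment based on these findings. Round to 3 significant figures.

Joint likelihood of the evidence pattern under each hypothesis:
  control-valve sticking: 0.81 × 0.71 × 0.80 = 0.46008
  shaft misalignment: 0.31 × 0.55 × 0.40 = 0.0682
Bayes factor = 0.46008 / 0.0682 ≈ 6.75

6.75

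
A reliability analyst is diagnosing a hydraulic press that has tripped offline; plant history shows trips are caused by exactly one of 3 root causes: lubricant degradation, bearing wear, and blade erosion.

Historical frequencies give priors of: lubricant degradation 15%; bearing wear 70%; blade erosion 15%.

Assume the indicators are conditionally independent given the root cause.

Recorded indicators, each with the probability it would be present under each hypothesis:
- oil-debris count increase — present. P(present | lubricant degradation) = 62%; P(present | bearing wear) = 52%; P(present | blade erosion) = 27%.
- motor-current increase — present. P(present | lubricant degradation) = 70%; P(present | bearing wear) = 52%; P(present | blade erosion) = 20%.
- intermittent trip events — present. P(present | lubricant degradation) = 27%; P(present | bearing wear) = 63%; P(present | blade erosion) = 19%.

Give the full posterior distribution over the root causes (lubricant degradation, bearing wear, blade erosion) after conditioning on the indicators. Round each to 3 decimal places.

For each hypothesis, the unnormalized posterior weight is prior × product of the indicator likelihoods:
  lubricant degradation: 0.15 × 0.62 × 0.70 × 0.27 = 0.017577
  bearing wear: 0.70 × 0.52 × 0.52 × 0.63 = 0.11925
  blade erosion: 0.15 × 0.27 × 0.20 × 0.19 = 0.001539
The unnormalized weights sum to 0.13836.
P(lubricant degradation | evidence) = 0.017577 / 0.13836 ≈ 0.127
P(bearing wear | evidence) = 0.11925 / 0.13836 ≈ 0.862
P(blade erosion | evidence) = 0.001539 / 0.13836 ≈ 0.011

0.127, 0.862, 0.011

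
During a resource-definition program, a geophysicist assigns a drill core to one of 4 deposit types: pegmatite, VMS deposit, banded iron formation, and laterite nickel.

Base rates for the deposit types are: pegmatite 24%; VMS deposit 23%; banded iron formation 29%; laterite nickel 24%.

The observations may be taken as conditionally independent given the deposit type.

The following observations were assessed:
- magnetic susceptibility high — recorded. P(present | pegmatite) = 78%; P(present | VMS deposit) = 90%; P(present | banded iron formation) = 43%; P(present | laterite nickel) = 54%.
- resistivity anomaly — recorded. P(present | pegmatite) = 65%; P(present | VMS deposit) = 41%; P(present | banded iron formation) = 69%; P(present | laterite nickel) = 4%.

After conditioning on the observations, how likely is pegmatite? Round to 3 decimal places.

For each hypothesis, the unnormalized posterior weight is prior × product of the observation likelihoods:
  pegmatite: 0.24 × 0.78 × 0.65 = 0.12168
  VMS deposit: 0.23 × 0.90 × 0.41 = 0.08487
  banded iron formation: 0.29 × 0.43 × 0.69 = 0.086043
  laterite nickel: 0.24 × 0.54 × 0.04 = 0.005184
The unnormalized weights sum to 0.29778.
P(pegmatite | evidence) = 0.12168 / 0.29778 ≈ 0.409.

0.409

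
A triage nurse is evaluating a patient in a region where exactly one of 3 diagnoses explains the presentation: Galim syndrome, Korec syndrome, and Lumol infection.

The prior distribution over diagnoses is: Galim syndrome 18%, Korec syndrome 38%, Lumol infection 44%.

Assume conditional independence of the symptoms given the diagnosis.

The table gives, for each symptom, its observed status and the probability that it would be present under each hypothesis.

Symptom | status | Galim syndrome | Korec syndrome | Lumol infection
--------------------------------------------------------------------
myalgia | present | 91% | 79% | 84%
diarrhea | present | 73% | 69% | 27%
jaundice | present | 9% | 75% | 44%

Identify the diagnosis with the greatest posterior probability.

Korec syndrome

By Bayes' rule with conditional independence, the unnormalized weight for each hypothesis is prior × ∏ likelihoods:
  Galim syndrome: 0.18 × 0.91 × 0.73 × 0.09 = 0.010762
  Korec syndrome: 0.38 × 0.79 × 0.69 × 0.75 = 0.15535
  Lumol infection: 0.44 × 0.84 × 0.27 × 0.44 = 0.043908
Normalizing constant Z = 0.010762 + 0.15535 + 0.043908 = 0.21002.
P(Galim syndrome | evidence) ≈ 0.010762 / 0.21002 ≈ 0.051
P(Korec syndrome | evidence) ≈ 0.15535 / 0.21002 ≈ 0.740
P(Lumol infection | evidence) ≈ 0.043908 / 0.21002 ≈ 0.209
The largest is 0.740, so Korec syndrome is most probable.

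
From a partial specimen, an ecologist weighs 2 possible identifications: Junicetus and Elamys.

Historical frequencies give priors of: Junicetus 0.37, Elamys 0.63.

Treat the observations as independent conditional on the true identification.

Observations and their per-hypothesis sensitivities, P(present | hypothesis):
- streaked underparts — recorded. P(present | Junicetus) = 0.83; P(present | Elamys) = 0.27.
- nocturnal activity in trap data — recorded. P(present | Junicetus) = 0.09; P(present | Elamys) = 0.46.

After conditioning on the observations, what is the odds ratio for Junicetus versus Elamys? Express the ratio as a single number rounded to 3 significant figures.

Posterior odds equal prior odds times the likelihood ratio; only the two competing hypotheses matter.
  Junicetus: 0.37 × 0.83 × 0.09 = 0.027639
  Elamys: 0.63 × 0.27 × 0.46 = 0.078246
Posterior odds = 0.027639 / 0.078246 ≈ 0.353.

0.353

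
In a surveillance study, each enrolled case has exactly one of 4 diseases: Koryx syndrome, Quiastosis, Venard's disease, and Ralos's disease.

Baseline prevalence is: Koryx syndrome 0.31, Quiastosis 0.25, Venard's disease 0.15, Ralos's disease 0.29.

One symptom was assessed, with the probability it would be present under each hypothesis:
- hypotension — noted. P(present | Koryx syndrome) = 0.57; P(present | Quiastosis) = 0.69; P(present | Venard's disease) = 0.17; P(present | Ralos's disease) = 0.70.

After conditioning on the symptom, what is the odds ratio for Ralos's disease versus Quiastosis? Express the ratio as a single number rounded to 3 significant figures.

1.18

Unnormalized posterior weight (prior times the symptom likelihood) for each of the two hypotheses:
  Ralos's disease: 0.29 × 0.70 = 0.203
  Quiastosis: 0.25 × 0.69 = 0.1725
Odds(Ralos's disease : Quiastosis) = 0.203 / 0.1725 ≈ 1.18.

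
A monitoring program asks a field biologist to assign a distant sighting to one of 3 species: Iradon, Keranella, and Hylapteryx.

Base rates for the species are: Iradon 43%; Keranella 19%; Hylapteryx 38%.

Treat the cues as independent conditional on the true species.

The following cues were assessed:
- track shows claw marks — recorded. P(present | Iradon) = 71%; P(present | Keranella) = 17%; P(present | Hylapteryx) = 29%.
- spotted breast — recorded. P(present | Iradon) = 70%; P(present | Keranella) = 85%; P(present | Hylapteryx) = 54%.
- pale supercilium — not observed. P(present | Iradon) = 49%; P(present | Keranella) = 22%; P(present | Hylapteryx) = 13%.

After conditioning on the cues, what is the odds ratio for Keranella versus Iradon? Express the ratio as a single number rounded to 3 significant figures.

0.196

Unnormalized posterior weight (prior times the cue likelihoods) for each of the two hypotheses (using 1 − P(present | H) for each absent cue):
  Keranella: 0.19 × 0.17 × 0.85 × (1 − 0.22) = 0.021415
  Iradon: 0.43 × 0.71 × 0.70 × (1 − 0.49) = 0.10899
Odds(Keranella : Iradon) = 0.021415 / 0.10899 ≈ 0.196.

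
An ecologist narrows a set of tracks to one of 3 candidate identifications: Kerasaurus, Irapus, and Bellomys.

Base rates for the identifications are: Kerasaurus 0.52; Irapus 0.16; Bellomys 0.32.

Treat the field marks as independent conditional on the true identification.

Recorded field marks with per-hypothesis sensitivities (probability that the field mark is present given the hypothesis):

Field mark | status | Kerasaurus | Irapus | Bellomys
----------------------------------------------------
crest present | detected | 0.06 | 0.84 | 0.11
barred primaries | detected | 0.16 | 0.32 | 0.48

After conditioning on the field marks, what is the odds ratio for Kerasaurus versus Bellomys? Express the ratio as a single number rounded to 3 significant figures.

0.295

Unnormalized posterior weight (prior times the field mark likelihoods) for each of the two hypotheses:
  Kerasaurus: 0.52 × 0.06 × 0.16 = 0.004992
  Bellomys: 0.32 × 0.11 × 0.48 = 0.016896
Posterior odds = 0.004992 / 0.016896 ≈ 0.295.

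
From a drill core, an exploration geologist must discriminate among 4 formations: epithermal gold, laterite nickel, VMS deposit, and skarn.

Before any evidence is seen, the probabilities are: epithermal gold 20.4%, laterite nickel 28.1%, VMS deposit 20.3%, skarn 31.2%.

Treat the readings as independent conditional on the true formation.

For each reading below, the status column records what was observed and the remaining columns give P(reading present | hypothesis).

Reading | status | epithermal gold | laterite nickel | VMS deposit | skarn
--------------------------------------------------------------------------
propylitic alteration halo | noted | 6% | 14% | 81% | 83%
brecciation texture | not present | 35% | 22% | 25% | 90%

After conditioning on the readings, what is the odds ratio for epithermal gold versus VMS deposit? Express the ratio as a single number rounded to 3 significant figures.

0.0645

Unnormalized posterior weight (prior times the reading likelihoods) for each of the two hypotheses (using 1 − P(present | H) for each absent reading):
  epithermal gold: 0.204 × 0.06 × (1 − 0.35) = 0.007956
  VMS deposit: 0.203 × 0.81 × (1 − 0.25) = 0.12332
Posterior odds = 0.007956 / 0.12332 ≈ 0.0645.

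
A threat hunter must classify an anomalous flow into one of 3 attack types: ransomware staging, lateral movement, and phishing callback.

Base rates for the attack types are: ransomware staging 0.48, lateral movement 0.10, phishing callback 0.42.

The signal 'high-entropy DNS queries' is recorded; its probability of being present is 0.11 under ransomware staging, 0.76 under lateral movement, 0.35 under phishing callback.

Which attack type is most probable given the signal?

phishing callback

For each hypothesis, the unnormalized posterior weight is prior × likelihood:
  ransomware staging: 0.48 × 0.11 = 0.0528
  lateral movement: 0.10 × 0.76 = 0.076
  phishing callback: 0.42 × 0.35 = 0.147
Marginal likelihood of the evidence = 0.2758.
P(ransomware staging | evidence) ≈ 0.0528 / 0.2758 ≈ 0.191
P(lateral movement | evidence) ≈ 0.076 / 0.2758 ≈ 0.276
P(phishing callback | evidence) ≈ 0.147 / 0.2758 ≈ 0.533
The largest is 0.533, so phishing callback is most probable.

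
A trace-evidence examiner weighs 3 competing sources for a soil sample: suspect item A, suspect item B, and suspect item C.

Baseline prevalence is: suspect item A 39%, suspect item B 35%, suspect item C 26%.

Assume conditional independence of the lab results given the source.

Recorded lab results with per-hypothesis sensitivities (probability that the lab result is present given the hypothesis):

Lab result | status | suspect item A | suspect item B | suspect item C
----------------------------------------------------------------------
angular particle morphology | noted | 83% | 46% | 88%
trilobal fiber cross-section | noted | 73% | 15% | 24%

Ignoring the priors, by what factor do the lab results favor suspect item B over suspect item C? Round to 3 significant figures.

0.327

Take the product of per-lab result likelihoods under each hypothesis, then divide.
  suspect item B: 0.46 × 0.15 = 0.069
  suspect item C: 0.88 × 0.24 = 0.2112
Bayes factor = 0.069 / 0.2112 ≈ 0.327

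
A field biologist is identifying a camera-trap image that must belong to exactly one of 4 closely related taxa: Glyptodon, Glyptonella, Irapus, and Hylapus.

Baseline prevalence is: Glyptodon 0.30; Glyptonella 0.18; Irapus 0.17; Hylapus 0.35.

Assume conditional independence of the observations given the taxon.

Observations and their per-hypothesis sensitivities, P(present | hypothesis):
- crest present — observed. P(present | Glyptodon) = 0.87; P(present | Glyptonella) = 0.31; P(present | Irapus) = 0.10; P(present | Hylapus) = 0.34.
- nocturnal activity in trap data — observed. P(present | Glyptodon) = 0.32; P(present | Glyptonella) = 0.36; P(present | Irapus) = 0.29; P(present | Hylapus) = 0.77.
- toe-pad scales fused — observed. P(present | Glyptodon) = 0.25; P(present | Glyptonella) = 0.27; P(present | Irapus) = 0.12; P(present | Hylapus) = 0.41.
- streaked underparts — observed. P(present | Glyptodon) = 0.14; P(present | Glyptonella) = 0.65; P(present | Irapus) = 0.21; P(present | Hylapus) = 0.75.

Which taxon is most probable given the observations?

Hylapus

For each hypothesis, the unnormalized posterior weight is prior × product of the observation likelihoods:
  Glyptodon: 0.30 × 0.87 × 0.32 × 0.25 × 0.14 = 0.0029232
  Glyptonella: 0.18 × 0.31 × 0.36 × 0.27 × 0.65 = 0.0035254
  Irapus: 0.17 × 0.10 × 0.29 × 0.12 × 0.21 = 0.00012424
  Hylapus: 0.35 × 0.34 × 0.77 × 0.41 × 0.75 = 0.028176
Normalizing constant Z = 0.0029232 + 0.0035254 + 0.00012424 + 0.028176 = 0.034749.
P(Glyptodon | evidence) ≈ 0.0029232 / 0.034749 ≈ 0.084
P(Glyptonella | evidence) ≈ 0.0035254 / 0.034749 ≈ 0.101
P(Irapus | evidence) ≈ 0.00012424 / 0.034749 ≈ 0.004
P(Hylapus | evidence) ≈ 0.028176 / 0.034749 ≈ 0.811
The largest is 0.811, so Hylapus is most probable.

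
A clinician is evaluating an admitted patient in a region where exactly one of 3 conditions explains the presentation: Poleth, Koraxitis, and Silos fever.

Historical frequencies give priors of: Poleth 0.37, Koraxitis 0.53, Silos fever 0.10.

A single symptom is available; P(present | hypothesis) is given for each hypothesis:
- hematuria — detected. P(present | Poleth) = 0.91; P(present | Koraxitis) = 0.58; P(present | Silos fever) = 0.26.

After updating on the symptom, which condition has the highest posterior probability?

Poleth

Multiply each prior by the likelihood of the symptom:
  Poleth: 0.37 × 0.91 = 0.3367
  Koraxitis: 0.53 × 0.58 = 0.3074
  Silos fever: 0.10 × 0.26 = 0.026
The unnormalized weights sum to 0.6701.
P(Poleth | evidence) ≈ 0.3367 / 0.6701 ≈ 0.502
P(Koraxitis | evidence) ≈ 0.3074 / 0.6701 ≈ 0.459
P(Silos fever | evidence) ≈ 0.026 / 0.6701 ≈ 0.039
The largest is 0.502, so Poleth is most probable.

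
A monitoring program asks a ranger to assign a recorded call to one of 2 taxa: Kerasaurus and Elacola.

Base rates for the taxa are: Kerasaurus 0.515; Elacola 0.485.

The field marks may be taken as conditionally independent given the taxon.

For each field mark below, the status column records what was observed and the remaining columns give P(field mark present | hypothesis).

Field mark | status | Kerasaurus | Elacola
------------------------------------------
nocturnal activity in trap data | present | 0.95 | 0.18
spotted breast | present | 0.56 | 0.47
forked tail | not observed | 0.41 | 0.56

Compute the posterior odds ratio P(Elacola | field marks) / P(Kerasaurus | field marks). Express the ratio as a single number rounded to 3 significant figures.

0.112

Unnormalized posterior weight (prior times the field mark likelihoods) for each of the two hypotheses (using 1 − P(present | H) for each absent field mark):
  Elacola: 0.485 × 0.18 × 0.47 × (1 − 0.56) = 0.018054
  Kerasaurus: 0.515 × 0.95 × 0.56 × (1 − 0.41) = 0.16165
Odds(Elacola : Kerasaurus) = 0.018054 / 0.16165 ≈ 0.112.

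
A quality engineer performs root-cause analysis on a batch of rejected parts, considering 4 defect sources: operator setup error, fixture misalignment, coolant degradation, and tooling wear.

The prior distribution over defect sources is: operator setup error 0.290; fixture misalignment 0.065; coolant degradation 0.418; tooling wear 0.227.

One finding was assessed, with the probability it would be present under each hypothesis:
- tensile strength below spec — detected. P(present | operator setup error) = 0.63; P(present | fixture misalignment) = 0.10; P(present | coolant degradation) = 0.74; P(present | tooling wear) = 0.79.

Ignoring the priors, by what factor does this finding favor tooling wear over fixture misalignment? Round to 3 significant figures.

Likelihood of this finding under each hypothesis:
  tooling wear: 0.79
  fixture misalignment: 0.1
Bayes factor = 0.79 / 0.1 ≈ 7.90

7.90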